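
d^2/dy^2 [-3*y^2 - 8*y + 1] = -6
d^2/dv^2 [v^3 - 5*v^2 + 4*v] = 6*v - 10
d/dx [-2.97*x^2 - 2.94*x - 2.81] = -5.94*x - 2.94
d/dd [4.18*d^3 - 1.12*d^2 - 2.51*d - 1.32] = 12.54*d^2 - 2.24*d - 2.51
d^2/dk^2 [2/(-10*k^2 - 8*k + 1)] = 8*(50*k^2 + 40*k - 8*(5*k + 2)^2 - 5)/(10*k^2 + 8*k - 1)^3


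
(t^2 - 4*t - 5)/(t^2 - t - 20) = (t + 1)/(t + 4)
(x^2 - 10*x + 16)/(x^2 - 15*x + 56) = (x - 2)/(x - 7)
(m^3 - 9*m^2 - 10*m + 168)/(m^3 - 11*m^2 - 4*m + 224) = (m - 6)/(m - 8)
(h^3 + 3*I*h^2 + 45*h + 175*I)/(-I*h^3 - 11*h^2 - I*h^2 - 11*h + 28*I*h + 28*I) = (I*h^2 - 10*h - 25*I)/(h^2 + h*(1 - 4*I) - 4*I)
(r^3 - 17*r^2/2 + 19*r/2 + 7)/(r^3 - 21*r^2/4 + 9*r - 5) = 2*(2*r^2 - 13*r - 7)/(4*r^2 - 13*r + 10)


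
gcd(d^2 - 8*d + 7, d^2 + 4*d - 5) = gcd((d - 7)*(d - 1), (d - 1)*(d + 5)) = d - 1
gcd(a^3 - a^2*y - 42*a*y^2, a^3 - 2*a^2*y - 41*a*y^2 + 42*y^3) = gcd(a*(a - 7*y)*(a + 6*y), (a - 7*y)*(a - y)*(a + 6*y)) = -a^2 + a*y + 42*y^2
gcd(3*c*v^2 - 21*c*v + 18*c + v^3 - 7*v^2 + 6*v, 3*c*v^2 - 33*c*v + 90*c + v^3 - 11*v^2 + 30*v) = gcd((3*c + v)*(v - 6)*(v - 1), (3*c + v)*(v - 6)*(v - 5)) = 3*c*v - 18*c + v^2 - 6*v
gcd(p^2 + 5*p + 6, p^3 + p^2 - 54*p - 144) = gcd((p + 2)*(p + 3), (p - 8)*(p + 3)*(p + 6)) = p + 3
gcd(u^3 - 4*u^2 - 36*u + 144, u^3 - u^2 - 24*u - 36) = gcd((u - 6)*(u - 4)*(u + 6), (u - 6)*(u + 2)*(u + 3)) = u - 6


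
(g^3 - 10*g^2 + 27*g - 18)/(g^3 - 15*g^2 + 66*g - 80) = (g^3 - 10*g^2 + 27*g - 18)/(g^3 - 15*g^2 + 66*g - 80)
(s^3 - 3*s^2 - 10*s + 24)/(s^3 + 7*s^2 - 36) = (s - 4)/(s + 6)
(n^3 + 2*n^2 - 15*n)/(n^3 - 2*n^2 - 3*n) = (n + 5)/(n + 1)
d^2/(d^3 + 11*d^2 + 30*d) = d/(d^2 + 11*d + 30)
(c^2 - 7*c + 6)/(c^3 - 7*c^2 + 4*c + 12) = (c - 1)/(c^2 - c - 2)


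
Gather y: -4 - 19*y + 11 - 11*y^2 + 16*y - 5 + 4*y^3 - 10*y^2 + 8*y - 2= 4*y^3 - 21*y^2 + 5*y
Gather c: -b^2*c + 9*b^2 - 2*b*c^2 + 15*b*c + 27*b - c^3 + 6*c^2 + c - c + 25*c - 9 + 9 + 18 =9*b^2 + 27*b - c^3 + c^2*(6 - 2*b) + c*(-b^2 + 15*b + 25) + 18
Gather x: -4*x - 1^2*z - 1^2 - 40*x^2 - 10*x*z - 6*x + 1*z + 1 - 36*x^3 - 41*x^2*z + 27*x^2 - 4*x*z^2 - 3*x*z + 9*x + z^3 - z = -36*x^3 + x^2*(-41*z - 13) + x*(-4*z^2 - 13*z - 1) + z^3 - z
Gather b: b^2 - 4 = b^2 - 4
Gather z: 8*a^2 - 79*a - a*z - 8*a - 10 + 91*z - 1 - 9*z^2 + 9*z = 8*a^2 - 87*a - 9*z^2 + z*(100 - a) - 11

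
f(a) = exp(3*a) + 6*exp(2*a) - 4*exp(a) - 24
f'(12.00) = 12934012510160124.64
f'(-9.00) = 0.00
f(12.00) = 4311390481196931.12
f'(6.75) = 1877642906.80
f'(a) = 3*exp(3*a) + 12*exp(2*a) - 4*exp(a)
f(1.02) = 32.38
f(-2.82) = -24.22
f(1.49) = 163.74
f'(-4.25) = -0.05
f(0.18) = -18.47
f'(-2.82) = -0.20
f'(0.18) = 17.56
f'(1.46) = 444.79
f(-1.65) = -24.54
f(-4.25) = -24.06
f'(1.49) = 480.58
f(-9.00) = -24.00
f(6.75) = 627337500.18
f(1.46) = 149.86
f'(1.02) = 145.18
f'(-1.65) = -0.30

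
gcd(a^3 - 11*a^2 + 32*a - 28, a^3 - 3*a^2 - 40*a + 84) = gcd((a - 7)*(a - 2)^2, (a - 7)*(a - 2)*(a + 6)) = a^2 - 9*a + 14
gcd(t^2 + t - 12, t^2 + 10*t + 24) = t + 4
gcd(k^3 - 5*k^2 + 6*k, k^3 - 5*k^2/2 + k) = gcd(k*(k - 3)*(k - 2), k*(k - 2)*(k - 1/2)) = k^2 - 2*k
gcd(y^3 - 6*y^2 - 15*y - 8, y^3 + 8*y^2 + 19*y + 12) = y + 1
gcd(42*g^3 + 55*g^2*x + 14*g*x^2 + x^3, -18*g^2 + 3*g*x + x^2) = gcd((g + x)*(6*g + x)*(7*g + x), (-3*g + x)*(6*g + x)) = 6*g + x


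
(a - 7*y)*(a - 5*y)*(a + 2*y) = a^3 - 10*a^2*y + 11*a*y^2 + 70*y^3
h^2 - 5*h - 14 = (h - 7)*(h + 2)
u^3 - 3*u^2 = u^2*(u - 3)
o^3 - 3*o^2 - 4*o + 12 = (o - 3)*(o - 2)*(o + 2)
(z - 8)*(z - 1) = z^2 - 9*z + 8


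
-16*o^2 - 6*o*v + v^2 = (-8*o + v)*(2*o + v)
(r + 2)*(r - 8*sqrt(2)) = r^2 - 8*sqrt(2)*r + 2*r - 16*sqrt(2)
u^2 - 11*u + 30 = (u - 6)*(u - 5)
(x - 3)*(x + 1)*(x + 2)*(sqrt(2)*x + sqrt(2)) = sqrt(2)*x^4 + sqrt(2)*x^3 - 7*sqrt(2)*x^2 - 13*sqrt(2)*x - 6*sqrt(2)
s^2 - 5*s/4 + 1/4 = (s - 1)*(s - 1/4)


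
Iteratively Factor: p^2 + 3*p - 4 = (p + 4)*(p - 1)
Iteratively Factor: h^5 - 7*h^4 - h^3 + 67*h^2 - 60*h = (h - 1)*(h^4 - 6*h^3 - 7*h^2 + 60*h) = (h - 4)*(h - 1)*(h^3 - 2*h^2 - 15*h) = h*(h - 4)*(h - 1)*(h^2 - 2*h - 15) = h*(h - 4)*(h - 1)*(h + 3)*(h - 5)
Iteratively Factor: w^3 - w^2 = (w)*(w^2 - w) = w^2*(w - 1)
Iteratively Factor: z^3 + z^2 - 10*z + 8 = (z + 4)*(z^2 - 3*z + 2) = (z - 2)*(z + 4)*(z - 1)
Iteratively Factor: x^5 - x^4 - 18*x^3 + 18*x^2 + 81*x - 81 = (x - 1)*(x^4 - 18*x^2 + 81) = (x - 3)*(x - 1)*(x^3 + 3*x^2 - 9*x - 27) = (x - 3)*(x - 1)*(x + 3)*(x^2 - 9) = (x - 3)*(x - 1)*(x + 3)^2*(x - 3)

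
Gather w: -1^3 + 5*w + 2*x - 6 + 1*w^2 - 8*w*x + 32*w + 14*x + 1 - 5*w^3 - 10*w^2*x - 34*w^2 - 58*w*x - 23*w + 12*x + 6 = -5*w^3 + w^2*(-10*x - 33) + w*(14 - 66*x) + 28*x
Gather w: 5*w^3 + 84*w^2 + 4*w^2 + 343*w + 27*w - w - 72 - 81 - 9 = 5*w^3 + 88*w^2 + 369*w - 162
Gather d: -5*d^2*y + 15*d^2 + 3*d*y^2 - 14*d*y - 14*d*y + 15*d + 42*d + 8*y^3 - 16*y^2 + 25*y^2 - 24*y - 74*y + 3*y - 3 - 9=d^2*(15 - 5*y) + d*(3*y^2 - 28*y + 57) + 8*y^3 + 9*y^2 - 95*y - 12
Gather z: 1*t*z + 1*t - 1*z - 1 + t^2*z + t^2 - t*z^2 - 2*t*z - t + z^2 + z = t^2 + z^2*(1 - t) + z*(t^2 - t) - 1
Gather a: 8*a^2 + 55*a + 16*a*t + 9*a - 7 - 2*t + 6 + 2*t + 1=8*a^2 + a*(16*t + 64)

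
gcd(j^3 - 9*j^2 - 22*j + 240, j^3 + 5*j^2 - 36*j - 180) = j^2 - j - 30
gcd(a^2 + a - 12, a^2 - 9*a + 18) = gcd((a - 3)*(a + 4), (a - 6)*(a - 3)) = a - 3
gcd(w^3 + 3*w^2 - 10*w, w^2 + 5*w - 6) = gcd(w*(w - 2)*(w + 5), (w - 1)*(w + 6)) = 1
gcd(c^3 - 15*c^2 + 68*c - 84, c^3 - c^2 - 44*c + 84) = c^2 - 8*c + 12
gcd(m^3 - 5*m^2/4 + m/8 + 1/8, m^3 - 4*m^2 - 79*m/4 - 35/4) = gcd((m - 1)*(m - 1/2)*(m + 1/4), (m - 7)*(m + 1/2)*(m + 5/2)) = 1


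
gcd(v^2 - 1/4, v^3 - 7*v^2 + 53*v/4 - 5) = v - 1/2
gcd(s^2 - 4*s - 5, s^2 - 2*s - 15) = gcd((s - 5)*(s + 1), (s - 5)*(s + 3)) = s - 5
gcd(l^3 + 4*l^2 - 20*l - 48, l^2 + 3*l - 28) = l - 4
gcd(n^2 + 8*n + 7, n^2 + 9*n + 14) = n + 7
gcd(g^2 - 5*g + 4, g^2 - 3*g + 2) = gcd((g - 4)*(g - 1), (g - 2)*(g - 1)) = g - 1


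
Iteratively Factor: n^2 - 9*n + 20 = (n - 5)*(n - 4)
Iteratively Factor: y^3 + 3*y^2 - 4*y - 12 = (y + 2)*(y^2 + y - 6) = (y - 2)*(y + 2)*(y + 3)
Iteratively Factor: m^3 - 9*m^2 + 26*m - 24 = (m - 3)*(m^2 - 6*m + 8) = (m - 3)*(m - 2)*(m - 4)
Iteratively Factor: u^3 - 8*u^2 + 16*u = (u - 4)*(u^2 - 4*u) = u*(u - 4)*(u - 4)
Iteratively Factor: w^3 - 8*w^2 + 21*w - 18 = (w - 3)*(w^2 - 5*w + 6) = (w - 3)*(w - 2)*(w - 3)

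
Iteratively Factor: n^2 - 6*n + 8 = (n - 4)*(n - 2)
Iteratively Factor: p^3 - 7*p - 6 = (p + 2)*(p^2 - 2*p - 3) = (p + 1)*(p + 2)*(p - 3)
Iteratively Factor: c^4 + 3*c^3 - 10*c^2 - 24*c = (c)*(c^3 + 3*c^2 - 10*c - 24) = c*(c - 3)*(c^2 + 6*c + 8) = c*(c - 3)*(c + 2)*(c + 4)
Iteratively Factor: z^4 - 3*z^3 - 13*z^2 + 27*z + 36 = (z - 3)*(z^3 - 13*z - 12) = (z - 4)*(z - 3)*(z^2 + 4*z + 3) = (z - 4)*(z - 3)*(z + 1)*(z + 3)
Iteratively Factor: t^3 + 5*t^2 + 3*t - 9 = (t + 3)*(t^2 + 2*t - 3) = (t + 3)^2*(t - 1)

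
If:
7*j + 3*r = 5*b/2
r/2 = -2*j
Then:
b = r/2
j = -r/4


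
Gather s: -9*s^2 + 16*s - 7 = -9*s^2 + 16*s - 7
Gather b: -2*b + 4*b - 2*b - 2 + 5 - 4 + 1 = 0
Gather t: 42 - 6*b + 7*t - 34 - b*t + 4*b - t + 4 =-2*b + t*(6 - b) + 12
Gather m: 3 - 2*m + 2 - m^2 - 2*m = -m^2 - 4*m + 5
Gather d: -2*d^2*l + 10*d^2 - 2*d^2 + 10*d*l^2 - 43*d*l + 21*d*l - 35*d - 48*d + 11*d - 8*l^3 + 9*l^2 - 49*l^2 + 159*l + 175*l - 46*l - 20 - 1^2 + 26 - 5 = d^2*(8 - 2*l) + d*(10*l^2 - 22*l - 72) - 8*l^3 - 40*l^2 + 288*l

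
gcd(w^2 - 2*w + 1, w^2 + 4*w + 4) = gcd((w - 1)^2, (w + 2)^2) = 1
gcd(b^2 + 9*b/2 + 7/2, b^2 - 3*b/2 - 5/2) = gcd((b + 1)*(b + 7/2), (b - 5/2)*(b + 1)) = b + 1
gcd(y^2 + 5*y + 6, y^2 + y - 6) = y + 3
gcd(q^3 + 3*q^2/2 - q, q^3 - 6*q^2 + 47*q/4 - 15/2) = 1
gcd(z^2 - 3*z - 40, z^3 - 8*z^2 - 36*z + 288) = z - 8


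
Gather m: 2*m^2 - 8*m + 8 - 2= 2*m^2 - 8*m + 6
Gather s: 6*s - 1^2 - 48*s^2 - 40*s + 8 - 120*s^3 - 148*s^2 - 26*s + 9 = -120*s^3 - 196*s^2 - 60*s + 16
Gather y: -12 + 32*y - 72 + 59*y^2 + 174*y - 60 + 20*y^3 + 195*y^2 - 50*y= 20*y^3 + 254*y^2 + 156*y - 144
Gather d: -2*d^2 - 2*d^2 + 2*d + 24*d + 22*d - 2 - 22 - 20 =-4*d^2 + 48*d - 44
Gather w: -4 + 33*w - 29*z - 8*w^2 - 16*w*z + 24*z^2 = -8*w^2 + w*(33 - 16*z) + 24*z^2 - 29*z - 4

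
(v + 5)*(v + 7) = v^2 + 12*v + 35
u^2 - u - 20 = (u - 5)*(u + 4)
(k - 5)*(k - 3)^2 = k^3 - 11*k^2 + 39*k - 45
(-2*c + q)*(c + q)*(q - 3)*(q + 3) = -2*c^2*q^2 + 18*c^2 - c*q^3 + 9*c*q + q^4 - 9*q^2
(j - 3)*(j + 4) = j^2 + j - 12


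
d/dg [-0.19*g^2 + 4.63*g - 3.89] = 4.63 - 0.38*g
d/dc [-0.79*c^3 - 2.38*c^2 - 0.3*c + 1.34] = -2.37*c^2 - 4.76*c - 0.3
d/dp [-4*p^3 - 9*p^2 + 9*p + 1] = -12*p^2 - 18*p + 9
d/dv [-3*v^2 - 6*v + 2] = -6*v - 6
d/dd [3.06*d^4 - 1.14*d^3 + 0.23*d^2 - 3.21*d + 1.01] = 12.24*d^3 - 3.42*d^2 + 0.46*d - 3.21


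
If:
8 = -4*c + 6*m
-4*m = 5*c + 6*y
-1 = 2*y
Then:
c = -7/23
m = 26/23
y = -1/2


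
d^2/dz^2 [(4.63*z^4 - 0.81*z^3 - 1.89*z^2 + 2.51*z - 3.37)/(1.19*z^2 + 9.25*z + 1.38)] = (13.113086*z^6 + 305.78835*z^5 + 2422.546566*z^4 + 858.397486*z^3 + 33.7595700000001*z^2 - 256.558566*z - 636.901754)/(1.685159*z^6 + 39.296775*z^5 + 311.320779*z^4 + 882.595225*z^3 + 361.027458*z^2 + 52.8471*z + 2.628072)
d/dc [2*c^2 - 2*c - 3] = 4*c - 2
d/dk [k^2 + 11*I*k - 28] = 2*k + 11*I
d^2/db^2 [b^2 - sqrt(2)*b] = 2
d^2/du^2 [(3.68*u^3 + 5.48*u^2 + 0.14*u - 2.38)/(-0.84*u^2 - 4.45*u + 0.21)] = (-3.5527136788005e-15*u^5 - 106.273792*u^3 + 24.909696*u^2 + 52.256736*u + 94.354568)/(0.592704*u^6 + 9.41976*u^5 + 49.457772*u^4 + 83.411245*u^3 - 12.364443*u^2 + 0.588735*u - 0.009261)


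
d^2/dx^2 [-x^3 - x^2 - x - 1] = -6*x - 2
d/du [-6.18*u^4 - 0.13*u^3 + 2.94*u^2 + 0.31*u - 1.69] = -24.72*u^3 - 0.39*u^2 + 5.88*u + 0.31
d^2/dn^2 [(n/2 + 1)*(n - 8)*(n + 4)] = 3*n - 2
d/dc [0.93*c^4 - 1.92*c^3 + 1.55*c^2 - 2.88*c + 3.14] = 3.72*c^3 - 5.76*c^2 + 3.1*c - 2.88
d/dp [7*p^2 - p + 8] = 14*p - 1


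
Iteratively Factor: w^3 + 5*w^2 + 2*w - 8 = (w - 1)*(w^2 + 6*w + 8) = (w - 1)*(w + 2)*(w + 4)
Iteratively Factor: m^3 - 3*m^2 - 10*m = (m)*(m^2 - 3*m - 10) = m*(m - 5)*(m + 2)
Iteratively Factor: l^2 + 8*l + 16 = (l + 4)*(l + 4)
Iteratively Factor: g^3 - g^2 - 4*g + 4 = (g + 2)*(g^2 - 3*g + 2) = (g - 1)*(g + 2)*(g - 2)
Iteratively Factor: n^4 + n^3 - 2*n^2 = (n + 2)*(n^3 - n^2) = (n - 1)*(n + 2)*(n^2) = n*(n - 1)*(n + 2)*(n)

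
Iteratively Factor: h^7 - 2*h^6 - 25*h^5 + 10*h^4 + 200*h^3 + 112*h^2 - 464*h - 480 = (h - 2)*(h^6 - 25*h^4 - 40*h^3 + 120*h^2 + 352*h + 240) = (h - 2)*(h + 2)*(h^5 - 2*h^4 - 21*h^3 + 2*h^2 + 116*h + 120) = (h - 3)*(h - 2)*(h + 2)*(h^4 + h^3 - 18*h^2 - 52*h - 40) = (h - 3)*(h - 2)*(h + 2)^2*(h^3 - h^2 - 16*h - 20) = (h - 3)*(h - 2)*(h + 2)^3*(h^2 - 3*h - 10) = (h - 5)*(h - 3)*(h - 2)*(h + 2)^3*(h + 2)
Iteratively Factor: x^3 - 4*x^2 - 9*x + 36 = (x - 4)*(x^2 - 9) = (x - 4)*(x - 3)*(x + 3)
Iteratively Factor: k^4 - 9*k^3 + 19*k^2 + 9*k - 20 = (k - 4)*(k^3 - 5*k^2 - k + 5) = (k - 4)*(k + 1)*(k^2 - 6*k + 5) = (k - 5)*(k - 4)*(k + 1)*(k - 1)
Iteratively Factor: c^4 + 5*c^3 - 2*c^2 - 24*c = (c - 2)*(c^3 + 7*c^2 + 12*c) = (c - 2)*(c + 4)*(c^2 + 3*c) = c*(c - 2)*(c + 4)*(c + 3)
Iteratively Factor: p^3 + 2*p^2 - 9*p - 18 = (p + 2)*(p^2 - 9) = (p + 2)*(p + 3)*(p - 3)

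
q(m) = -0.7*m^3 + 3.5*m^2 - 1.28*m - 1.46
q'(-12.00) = -387.68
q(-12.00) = 1727.50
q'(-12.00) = -387.68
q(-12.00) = 1727.50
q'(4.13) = -8.19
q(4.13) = 3.64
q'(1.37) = 4.37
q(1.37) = 1.56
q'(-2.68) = -35.12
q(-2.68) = 40.58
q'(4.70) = -14.77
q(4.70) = -2.84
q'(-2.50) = -31.90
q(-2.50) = 34.55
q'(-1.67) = -18.83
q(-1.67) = 13.70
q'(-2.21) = -27.01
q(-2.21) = 26.02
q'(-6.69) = -142.10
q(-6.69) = 373.34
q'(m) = -2.1*m^2 + 7.0*m - 1.28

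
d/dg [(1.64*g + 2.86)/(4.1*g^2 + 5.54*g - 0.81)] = (6.724*g^2 + 9.0856*g - (1.64*g + 2.86)*(8.2*g + 5.54) - 1.3284)/(4.1*g^2 + 5.54*g - 0.81)^2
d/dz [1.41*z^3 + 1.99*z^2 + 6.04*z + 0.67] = 4.23*z^2 + 3.98*z + 6.04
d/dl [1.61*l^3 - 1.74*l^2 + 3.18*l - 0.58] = 4.83*l^2 - 3.48*l + 3.18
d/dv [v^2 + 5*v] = 2*v + 5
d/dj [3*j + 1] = 3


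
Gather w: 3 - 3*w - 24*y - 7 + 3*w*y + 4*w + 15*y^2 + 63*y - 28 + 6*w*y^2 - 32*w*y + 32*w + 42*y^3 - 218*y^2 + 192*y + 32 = w*(6*y^2 - 29*y + 33) + 42*y^3 - 203*y^2 + 231*y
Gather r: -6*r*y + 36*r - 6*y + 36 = r*(36 - 6*y) - 6*y + 36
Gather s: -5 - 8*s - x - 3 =-8*s - x - 8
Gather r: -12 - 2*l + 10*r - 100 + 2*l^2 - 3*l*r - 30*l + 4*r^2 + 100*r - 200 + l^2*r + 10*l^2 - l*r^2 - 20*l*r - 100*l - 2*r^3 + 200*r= 12*l^2 - 132*l - 2*r^3 + r^2*(4 - l) + r*(l^2 - 23*l + 310) - 312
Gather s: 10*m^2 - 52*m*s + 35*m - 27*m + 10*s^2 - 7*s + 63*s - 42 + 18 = 10*m^2 + 8*m + 10*s^2 + s*(56 - 52*m) - 24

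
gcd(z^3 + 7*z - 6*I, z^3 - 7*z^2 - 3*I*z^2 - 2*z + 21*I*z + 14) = z^2 - 3*I*z - 2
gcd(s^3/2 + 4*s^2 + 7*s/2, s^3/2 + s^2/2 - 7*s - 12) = 1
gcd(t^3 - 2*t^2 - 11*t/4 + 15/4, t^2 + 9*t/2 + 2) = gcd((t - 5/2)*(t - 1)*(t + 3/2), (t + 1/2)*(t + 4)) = 1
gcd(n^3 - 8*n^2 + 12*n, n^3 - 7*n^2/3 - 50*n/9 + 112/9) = n - 2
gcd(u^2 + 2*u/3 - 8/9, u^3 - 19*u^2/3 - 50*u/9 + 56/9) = u^2 + 2*u/3 - 8/9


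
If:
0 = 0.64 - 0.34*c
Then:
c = 1.88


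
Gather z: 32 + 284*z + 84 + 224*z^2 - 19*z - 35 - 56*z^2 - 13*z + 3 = 168*z^2 + 252*z + 84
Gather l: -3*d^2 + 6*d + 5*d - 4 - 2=-3*d^2 + 11*d - 6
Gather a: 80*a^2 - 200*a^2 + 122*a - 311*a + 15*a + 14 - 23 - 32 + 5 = -120*a^2 - 174*a - 36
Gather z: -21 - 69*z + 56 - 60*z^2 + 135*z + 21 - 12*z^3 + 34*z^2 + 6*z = -12*z^3 - 26*z^2 + 72*z + 56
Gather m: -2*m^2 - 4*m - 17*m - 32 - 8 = -2*m^2 - 21*m - 40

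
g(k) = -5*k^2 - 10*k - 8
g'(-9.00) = 80.00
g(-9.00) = -323.00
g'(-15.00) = 140.00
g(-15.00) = -983.00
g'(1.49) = -24.90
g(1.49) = -34.00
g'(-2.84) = 18.40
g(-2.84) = -19.93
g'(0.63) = -16.30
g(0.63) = -16.28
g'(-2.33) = 13.30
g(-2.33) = -11.84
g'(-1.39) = 3.90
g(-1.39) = -3.76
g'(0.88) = -18.80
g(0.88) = -20.67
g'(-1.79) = 7.90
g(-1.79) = -6.12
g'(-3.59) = 25.90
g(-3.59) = -36.54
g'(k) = -10*k - 10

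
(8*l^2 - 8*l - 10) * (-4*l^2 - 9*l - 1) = -32*l^4 - 40*l^3 + 104*l^2 + 98*l + 10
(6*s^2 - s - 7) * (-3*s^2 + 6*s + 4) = -18*s^4 + 39*s^3 + 39*s^2 - 46*s - 28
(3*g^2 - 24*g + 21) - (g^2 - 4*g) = 2*g^2 - 20*g + 21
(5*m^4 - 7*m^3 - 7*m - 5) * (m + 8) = 5*m^5 + 33*m^4 - 56*m^3 - 7*m^2 - 61*m - 40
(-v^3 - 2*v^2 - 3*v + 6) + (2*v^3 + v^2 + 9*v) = v^3 - v^2 + 6*v + 6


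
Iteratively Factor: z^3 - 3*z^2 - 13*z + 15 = (z - 1)*(z^2 - 2*z - 15) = (z - 1)*(z + 3)*(z - 5)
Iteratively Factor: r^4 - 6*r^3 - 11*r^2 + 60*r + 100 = (r - 5)*(r^3 - r^2 - 16*r - 20) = (r - 5)*(r + 2)*(r^2 - 3*r - 10) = (r - 5)*(r + 2)^2*(r - 5)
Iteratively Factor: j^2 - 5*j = (j - 5)*(j)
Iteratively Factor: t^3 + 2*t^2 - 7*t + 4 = (t - 1)*(t^2 + 3*t - 4) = (t - 1)^2*(t + 4)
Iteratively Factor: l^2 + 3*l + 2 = (l + 2)*(l + 1)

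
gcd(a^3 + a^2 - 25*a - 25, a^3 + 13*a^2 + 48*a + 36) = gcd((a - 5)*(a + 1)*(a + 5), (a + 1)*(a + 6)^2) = a + 1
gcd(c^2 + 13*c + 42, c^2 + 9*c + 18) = c + 6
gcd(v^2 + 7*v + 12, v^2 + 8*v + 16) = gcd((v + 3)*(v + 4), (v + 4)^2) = v + 4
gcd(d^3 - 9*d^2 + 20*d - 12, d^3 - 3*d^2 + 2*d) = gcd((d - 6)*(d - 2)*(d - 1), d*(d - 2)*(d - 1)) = d^2 - 3*d + 2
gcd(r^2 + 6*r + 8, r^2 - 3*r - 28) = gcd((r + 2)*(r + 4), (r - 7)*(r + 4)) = r + 4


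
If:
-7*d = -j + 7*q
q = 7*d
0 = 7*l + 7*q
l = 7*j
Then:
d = 0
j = 0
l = 0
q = 0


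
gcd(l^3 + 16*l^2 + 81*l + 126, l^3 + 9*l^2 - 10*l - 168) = l^2 + 13*l + 42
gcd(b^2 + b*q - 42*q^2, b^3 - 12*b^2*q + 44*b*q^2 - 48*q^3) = -b + 6*q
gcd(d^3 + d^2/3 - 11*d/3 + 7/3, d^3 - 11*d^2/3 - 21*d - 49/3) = d + 7/3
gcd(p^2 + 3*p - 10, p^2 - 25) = p + 5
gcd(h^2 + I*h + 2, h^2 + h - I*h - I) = h - I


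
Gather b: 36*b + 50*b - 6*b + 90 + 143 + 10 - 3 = 80*b + 240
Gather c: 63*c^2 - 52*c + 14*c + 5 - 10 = 63*c^2 - 38*c - 5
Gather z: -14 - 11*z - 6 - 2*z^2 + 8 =-2*z^2 - 11*z - 12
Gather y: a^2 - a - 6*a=a^2 - 7*a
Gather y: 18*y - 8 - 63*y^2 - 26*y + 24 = -63*y^2 - 8*y + 16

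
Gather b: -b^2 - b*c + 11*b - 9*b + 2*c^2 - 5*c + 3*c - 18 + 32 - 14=-b^2 + b*(2 - c) + 2*c^2 - 2*c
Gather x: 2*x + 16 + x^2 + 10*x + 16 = x^2 + 12*x + 32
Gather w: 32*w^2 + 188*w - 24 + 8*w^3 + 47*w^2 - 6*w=8*w^3 + 79*w^2 + 182*w - 24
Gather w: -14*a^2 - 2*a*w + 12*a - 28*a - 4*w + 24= -14*a^2 - 16*a + w*(-2*a - 4) + 24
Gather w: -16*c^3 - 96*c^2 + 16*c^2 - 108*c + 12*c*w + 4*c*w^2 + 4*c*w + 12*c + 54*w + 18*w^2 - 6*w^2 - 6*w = -16*c^3 - 80*c^2 - 96*c + w^2*(4*c + 12) + w*(16*c + 48)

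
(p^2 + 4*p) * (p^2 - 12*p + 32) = p^4 - 8*p^3 - 16*p^2 + 128*p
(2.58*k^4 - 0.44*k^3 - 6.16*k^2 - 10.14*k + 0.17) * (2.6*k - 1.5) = 6.708*k^5 - 5.014*k^4 - 15.356*k^3 - 17.124*k^2 + 15.652*k - 0.255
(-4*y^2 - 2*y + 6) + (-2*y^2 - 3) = -6*y^2 - 2*y + 3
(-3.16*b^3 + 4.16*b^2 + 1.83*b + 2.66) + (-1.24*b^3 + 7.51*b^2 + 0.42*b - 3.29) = -4.4*b^3 + 11.67*b^2 + 2.25*b - 0.63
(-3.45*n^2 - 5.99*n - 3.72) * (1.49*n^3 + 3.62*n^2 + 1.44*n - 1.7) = -5.1405*n^5 - 21.4141*n^4 - 32.1946*n^3 - 16.227*n^2 + 4.8262*n + 6.324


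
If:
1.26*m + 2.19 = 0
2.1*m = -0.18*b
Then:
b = 20.28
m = -1.74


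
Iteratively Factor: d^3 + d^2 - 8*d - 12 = (d - 3)*(d^2 + 4*d + 4) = (d - 3)*(d + 2)*(d + 2)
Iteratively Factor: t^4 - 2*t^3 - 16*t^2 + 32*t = (t - 2)*(t^3 - 16*t) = (t - 2)*(t + 4)*(t^2 - 4*t) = (t - 4)*(t - 2)*(t + 4)*(t)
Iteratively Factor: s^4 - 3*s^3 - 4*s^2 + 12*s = (s - 2)*(s^3 - s^2 - 6*s) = (s - 2)*(s + 2)*(s^2 - 3*s) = (s - 3)*(s - 2)*(s + 2)*(s)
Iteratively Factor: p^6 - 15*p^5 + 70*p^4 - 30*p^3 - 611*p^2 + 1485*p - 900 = (p + 3)*(p^5 - 18*p^4 + 124*p^3 - 402*p^2 + 595*p - 300) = (p - 3)*(p + 3)*(p^4 - 15*p^3 + 79*p^2 - 165*p + 100) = (p - 5)*(p - 3)*(p + 3)*(p^3 - 10*p^2 + 29*p - 20) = (p - 5)*(p - 4)*(p - 3)*(p + 3)*(p^2 - 6*p + 5) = (p - 5)^2*(p - 4)*(p - 3)*(p + 3)*(p - 1)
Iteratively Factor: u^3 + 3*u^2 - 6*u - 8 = (u + 1)*(u^2 + 2*u - 8) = (u - 2)*(u + 1)*(u + 4)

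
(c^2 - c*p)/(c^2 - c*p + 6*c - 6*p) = c/(c + 6)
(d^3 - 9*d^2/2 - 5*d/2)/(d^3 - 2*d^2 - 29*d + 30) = d*(2*d^2 - 9*d - 5)/(2*(d^3 - 2*d^2 - 29*d + 30))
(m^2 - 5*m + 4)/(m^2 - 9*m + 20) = (m - 1)/(m - 5)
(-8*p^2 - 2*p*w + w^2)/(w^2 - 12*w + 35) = (-8*p^2 - 2*p*w + w^2)/(w^2 - 12*w + 35)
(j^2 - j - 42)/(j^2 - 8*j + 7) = (j + 6)/(j - 1)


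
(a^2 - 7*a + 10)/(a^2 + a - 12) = (a^2 - 7*a + 10)/(a^2 + a - 12)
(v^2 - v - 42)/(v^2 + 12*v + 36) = (v - 7)/(v + 6)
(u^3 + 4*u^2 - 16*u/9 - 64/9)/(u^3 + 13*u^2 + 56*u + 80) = (u^2 - 16/9)/(u^2 + 9*u + 20)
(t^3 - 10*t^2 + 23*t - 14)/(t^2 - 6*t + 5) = (t^2 - 9*t + 14)/(t - 5)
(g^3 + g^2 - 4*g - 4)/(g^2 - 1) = (g^2 - 4)/(g - 1)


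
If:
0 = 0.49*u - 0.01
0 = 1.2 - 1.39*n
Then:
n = 0.86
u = 0.02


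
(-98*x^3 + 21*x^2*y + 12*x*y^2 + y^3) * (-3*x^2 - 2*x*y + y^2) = 294*x^5 + 133*x^4*y - 176*x^3*y^2 - 6*x^2*y^3 + 10*x*y^4 + y^5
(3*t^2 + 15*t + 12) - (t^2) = 2*t^2 + 15*t + 12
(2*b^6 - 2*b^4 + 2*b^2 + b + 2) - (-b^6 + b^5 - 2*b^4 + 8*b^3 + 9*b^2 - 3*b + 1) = 3*b^6 - b^5 - 8*b^3 - 7*b^2 + 4*b + 1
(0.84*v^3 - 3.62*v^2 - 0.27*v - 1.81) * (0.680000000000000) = 0.5712*v^3 - 2.4616*v^2 - 0.1836*v - 1.2308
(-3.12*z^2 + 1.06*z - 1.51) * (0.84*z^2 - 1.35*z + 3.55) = -2.6208*z^4 + 5.1024*z^3 - 13.7754*z^2 + 5.8015*z - 5.3605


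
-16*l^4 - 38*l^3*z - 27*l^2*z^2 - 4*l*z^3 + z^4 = (-8*l + z)*(l + z)^2*(2*l + z)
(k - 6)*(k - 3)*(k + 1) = k^3 - 8*k^2 + 9*k + 18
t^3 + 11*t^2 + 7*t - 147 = (t - 3)*(t + 7)^2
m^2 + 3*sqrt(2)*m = m*(m + 3*sqrt(2))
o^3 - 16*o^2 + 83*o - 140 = (o - 7)*(o - 5)*(o - 4)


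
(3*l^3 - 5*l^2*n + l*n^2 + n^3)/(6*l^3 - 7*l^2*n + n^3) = (l - n)/(2*l - n)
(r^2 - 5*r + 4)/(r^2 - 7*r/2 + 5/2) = 2*(r - 4)/(2*r - 5)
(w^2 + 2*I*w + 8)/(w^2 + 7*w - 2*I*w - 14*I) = (w + 4*I)/(w + 7)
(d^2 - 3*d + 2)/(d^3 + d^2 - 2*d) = (d - 2)/(d*(d + 2))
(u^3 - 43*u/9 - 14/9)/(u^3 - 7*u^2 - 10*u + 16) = (u^2 - 2*u - 7/9)/(u^2 - 9*u + 8)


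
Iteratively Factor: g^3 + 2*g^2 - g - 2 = (g + 1)*(g^2 + g - 2) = (g + 1)*(g + 2)*(g - 1)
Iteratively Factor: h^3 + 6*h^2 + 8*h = (h + 2)*(h^2 + 4*h) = (h + 2)*(h + 4)*(h)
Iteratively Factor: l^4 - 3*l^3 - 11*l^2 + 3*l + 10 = (l + 1)*(l^3 - 4*l^2 - 7*l + 10) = (l + 1)*(l + 2)*(l^2 - 6*l + 5) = (l - 5)*(l + 1)*(l + 2)*(l - 1)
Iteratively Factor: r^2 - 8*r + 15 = (r - 3)*(r - 5)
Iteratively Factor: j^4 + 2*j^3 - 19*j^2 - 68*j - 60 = (j + 2)*(j^3 - 19*j - 30) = (j + 2)*(j + 3)*(j^2 - 3*j - 10) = (j + 2)^2*(j + 3)*(j - 5)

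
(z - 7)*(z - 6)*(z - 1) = z^3 - 14*z^2 + 55*z - 42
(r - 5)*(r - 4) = r^2 - 9*r + 20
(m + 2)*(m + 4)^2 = m^3 + 10*m^2 + 32*m + 32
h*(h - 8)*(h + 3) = h^3 - 5*h^2 - 24*h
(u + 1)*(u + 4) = u^2 + 5*u + 4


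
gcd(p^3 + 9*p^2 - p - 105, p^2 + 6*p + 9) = 1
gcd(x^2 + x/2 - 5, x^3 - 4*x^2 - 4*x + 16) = x - 2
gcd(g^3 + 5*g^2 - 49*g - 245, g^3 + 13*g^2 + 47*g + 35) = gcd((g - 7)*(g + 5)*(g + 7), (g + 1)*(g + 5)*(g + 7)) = g^2 + 12*g + 35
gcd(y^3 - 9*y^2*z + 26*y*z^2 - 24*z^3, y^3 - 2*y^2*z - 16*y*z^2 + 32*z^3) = y^2 - 6*y*z + 8*z^2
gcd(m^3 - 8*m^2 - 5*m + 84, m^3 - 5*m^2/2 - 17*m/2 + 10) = m - 4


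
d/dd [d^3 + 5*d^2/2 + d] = 3*d^2 + 5*d + 1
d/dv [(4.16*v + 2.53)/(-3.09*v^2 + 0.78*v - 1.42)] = (12.8544*v^2 + 15.6354*v - 7.8806)/(9.5481*v^4 - 4.8204*v^3 + 9.384*v^2 - 2.2152*v + 2.0164)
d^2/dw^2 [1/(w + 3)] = 2/(w + 3)^3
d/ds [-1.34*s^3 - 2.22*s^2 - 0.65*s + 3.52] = -4.02*s^2 - 4.44*s - 0.65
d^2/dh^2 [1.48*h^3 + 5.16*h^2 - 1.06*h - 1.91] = 8.88*h + 10.32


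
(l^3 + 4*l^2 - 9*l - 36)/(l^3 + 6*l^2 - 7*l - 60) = (l + 3)/(l + 5)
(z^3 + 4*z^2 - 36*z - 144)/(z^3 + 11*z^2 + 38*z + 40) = (z^2 - 36)/(z^2 + 7*z + 10)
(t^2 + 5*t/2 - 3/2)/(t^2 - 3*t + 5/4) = 2*(t + 3)/(2*t - 5)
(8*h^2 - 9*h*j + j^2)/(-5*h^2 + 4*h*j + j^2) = (-8*h + j)/(5*h + j)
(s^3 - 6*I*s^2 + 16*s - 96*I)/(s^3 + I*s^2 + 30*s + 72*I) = (s - 4*I)/(s + 3*I)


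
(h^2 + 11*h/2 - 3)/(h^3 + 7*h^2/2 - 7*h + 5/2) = (h + 6)/(h^2 + 4*h - 5)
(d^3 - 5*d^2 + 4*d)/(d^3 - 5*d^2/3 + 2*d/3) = 3*(d - 4)/(3*d - 2)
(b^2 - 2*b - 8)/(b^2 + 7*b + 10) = (b - 4)/(b + 5)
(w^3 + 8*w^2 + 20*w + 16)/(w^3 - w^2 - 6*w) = (w^2 + 6*w + 8)/(w*(w - 3))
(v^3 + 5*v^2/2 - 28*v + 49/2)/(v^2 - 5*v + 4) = (2*v^2 + 7*v - 49)/(2*(v - 4))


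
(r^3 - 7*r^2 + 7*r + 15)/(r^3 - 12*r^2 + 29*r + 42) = (r^2 - 8*r + 15)/(r^2 - 13*r + 42)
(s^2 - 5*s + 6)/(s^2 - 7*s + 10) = (s - 3)/(s - 5)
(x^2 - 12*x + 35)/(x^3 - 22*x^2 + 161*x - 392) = (x - 5)/(x^2 - 15*x + 56)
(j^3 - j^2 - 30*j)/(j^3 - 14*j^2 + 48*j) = (j + 5)/(j - 8)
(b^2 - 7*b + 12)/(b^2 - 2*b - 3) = (b - 4)/(b + 1)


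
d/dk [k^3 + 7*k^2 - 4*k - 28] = 3*k^2 + 14*k - 4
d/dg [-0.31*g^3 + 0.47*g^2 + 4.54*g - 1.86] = -0.93*g^2 + 0.94*g + 4.54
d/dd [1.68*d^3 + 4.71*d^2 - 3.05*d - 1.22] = 5.04*d^2 + 9.42*d - 3.05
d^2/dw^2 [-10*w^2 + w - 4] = -20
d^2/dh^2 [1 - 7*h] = 0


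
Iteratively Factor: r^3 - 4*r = (r)*(r^2 - 4) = r*(r + 2)*(r - 2)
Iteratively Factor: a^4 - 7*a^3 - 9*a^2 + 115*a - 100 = (a - 1)*(a^3 - 6*a^2 - 15*a + 100) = (a - 1)*(a + 4)*(a^2 - 10*a + 25) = (a - 5)*(a - 1)*(a + 4)*(a - 5)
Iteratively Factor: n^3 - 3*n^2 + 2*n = (n - 2)*(n^2 - n) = n*(n - 2)*(n - 1)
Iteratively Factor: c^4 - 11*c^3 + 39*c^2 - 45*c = (c - 3)*(c^3 - 8*c^2 + 15*c) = (c - 3)^2*(c^2 - 5*c) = c*(c - 3)^2*(c - 5)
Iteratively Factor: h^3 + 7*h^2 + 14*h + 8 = (h + 1)*(h^2 + 6*h + 8) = (h + 1)*(h + 2)*(h + 4)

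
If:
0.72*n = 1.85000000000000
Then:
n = 2.57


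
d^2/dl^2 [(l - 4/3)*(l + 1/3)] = 2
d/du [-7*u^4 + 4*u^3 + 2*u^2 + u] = -28*u^3 + 12*u^2 + 4*u + 1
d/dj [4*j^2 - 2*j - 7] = 8*j - 2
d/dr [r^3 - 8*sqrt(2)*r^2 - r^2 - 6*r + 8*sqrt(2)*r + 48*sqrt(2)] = 3*r^2 - 16*sqrt(2)*r - 2*r - 6 + 8*sqrt(2)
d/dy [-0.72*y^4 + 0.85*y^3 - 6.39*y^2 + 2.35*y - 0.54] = -2.88*y^3 + 2.55*y^2 - 12.78*y + 2.35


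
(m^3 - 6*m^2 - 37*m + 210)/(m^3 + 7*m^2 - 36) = (m^2 - 12*m + 35)/(m^2 + m - 6)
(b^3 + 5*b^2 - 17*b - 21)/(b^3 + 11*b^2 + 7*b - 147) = (b + 1)/(b + 7)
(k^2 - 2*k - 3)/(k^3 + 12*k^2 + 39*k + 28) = (k - 3)/(k^2 + 11*k + 28)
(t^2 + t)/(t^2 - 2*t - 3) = t/(t - 3)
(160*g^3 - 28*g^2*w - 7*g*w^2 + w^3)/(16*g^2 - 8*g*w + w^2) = (-40*g^2 - 3*g*w + w^2)/(-4*g + w)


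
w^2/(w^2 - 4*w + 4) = w^2/(w^2 - 4*w + 4)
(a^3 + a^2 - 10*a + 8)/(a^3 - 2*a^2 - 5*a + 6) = (a^2 + 2*a - 8)/(a^2 - a - 6)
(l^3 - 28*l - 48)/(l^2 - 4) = (l^2 - 2*l - 24)/(l - 2)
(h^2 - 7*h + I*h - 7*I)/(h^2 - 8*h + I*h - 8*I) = (h - 7)/(h - 8)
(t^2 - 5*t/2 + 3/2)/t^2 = 1 - 5/(2*t) + 3/(2*t^2)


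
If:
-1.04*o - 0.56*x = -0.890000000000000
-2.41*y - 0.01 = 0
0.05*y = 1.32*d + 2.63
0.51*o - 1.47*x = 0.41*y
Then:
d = -1.99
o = 0.72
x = 0.25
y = -0.00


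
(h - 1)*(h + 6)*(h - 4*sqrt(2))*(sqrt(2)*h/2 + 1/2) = sqrt(2)*h^4/2 - 7*h^3/2 + 5*sqrt(2)*h^3/2 - 35*h^2/2 - 5*sqrt(2)*h^2 - 10*sqrt(2)*h + 21*h + 12*sqrt(2)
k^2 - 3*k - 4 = (k - 4)*(k + 1)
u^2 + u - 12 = (u - 3)*(u + 4)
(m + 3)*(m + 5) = m^2 + 8*m + 15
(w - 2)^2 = w^2 - 4*w + 4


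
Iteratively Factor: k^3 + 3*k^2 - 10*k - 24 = (k + 4)*(k^2 - k - 6) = (k - 3)*(k + 4)*(k + 2)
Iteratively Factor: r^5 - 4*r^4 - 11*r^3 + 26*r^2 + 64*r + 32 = (r + 1)*(r^4 - 5*r^3 - 6*r^2 + 32*r + 32) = (r + 1)*(r + 2)*(r^3 - 7*r^2 + 8*r + 16) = (r - 4)*(r + 1)*(r + 2)*(r^2 - 3*r - 4) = (r - 4)*(r + 1)^2*(r + 2)*(r - 4)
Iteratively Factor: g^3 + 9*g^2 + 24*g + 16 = (g + 1)*(g^2 + 8*g + 16) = (g + 1)*(g + 4)*(g + 4)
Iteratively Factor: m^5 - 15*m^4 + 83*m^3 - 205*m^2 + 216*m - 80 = (m - 4)*(m^4 - 11*m^3 + 39*m^2 - 49*m + 20) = (m - 5)*(m - 4)*(m^3 - 6*m^2 + 9*m - 4) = (m - 5)*(m - 4)*(m - 1)*(m^2 - 5*m + 4) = (m - 5)*(m - 4)^2*(m - 1)*(m - 1)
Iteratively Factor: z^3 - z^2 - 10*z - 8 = (z - 4)*(z^2 + 3*z + 2) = (z - 4)*(z + 2)*(z + 1)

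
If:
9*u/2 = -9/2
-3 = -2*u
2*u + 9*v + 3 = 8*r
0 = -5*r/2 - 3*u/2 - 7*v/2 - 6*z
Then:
No Solution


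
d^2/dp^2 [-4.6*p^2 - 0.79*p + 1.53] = -9.20000000000000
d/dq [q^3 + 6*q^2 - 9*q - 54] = 3*q^2 + 12*q - 9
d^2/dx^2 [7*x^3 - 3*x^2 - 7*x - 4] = 42*x - 6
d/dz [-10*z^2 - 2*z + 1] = -20*z - 2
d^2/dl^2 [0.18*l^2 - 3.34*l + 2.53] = 0.360000000000000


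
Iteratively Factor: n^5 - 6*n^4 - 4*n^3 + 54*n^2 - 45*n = (n)*(n^4 - 6*n^3 - 4*n^2 + 54*n - 45) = n*(n - 5)*(n^3 - n^2 - 9*n + 9) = n*(n - 5)*(n - 3)*(n^2 + 2*n - 3) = n*(n - 5)*(n - 3)*(n - 1)*(n + 3)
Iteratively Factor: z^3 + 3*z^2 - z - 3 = (z + 3)*(z^2 - 1) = (z + 1)*(z + 3)*(z - 1)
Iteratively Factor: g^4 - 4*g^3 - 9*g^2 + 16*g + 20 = (g - 2)*(g^3 - 2*g^2 - 13*g - 10) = (g - 2)*(g + 2)*(g^2 - 4*g - 5) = (g - 2)*(g + 1)*(g + 2)*(g - 5)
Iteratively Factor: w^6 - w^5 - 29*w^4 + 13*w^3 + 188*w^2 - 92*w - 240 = (w + 4)*(w^5 - 5*w^4 - 9*w^3 + 49*w^2 - 8*w - 60) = (w - 5)*(w + 4)*(w^4 - 9*w^2 + 4*w + 12) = (w - 5)*(w - 2)*(w + 4)*(w^3 + 2*w^2 - 5*w - 6) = (w - 5)*(w - 2)*(w + 3)*(w + 4)*(w^2 - w - 2) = (w - 5)*(w - 2)*(w + 1)*(w + 3)*(w + 4)*(w - 2)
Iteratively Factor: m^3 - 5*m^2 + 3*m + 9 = (m - 3)*(m^2 - 2*m - 3) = (m - 3)^2*(m + 1)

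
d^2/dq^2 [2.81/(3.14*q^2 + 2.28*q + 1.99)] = (-55.410952*q^2 - 40.234704*q + 2.81*(6.28*q + 2.28)*(12.56*q + 4.56) - 35.117132)/(3.14*q^2 + 2.28*q + 1.99)^3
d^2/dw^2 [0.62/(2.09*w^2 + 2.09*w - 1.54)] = (-5.416444*w^2 - 5.416444*w + 0.62*(4.18*w + 2.09)*(8.36*w + 4.18) + 3.991064)/(2.09*w^2 + 2.09*w - 1.54)^3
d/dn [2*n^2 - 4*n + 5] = 4*n - 4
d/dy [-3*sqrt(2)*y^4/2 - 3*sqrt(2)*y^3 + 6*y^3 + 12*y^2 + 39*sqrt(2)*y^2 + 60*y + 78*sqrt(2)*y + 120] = -6*sqrt(2)*y^3 - 9*sqrt(2)*y^2 + 18*y^2 + 24*y + 78*sqrt(2)*y + 60 + 78*sqrt(2)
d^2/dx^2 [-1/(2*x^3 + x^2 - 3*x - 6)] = 2*((6*x + 1)*(2*x^3 + x^2 - 3*x - 6) - (6*x^2 + 2*x - 3)^2)/(2*x^3 + x^2 - 3*x - 6)^3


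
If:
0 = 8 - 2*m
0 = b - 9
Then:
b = 9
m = 4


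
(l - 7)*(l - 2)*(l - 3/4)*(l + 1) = l^4 - 35*l^3/4 + 11*l^2 + 41*l/4 - 21/2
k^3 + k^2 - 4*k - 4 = (k - 2)*(k + 1)*(k + 2)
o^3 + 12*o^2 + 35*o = o*(o + 5)*(o + 7)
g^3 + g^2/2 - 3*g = g*(g - 3/2)*(g + 2)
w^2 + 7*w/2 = w*(w + 7/2)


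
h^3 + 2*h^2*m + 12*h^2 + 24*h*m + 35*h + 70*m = (h + 5)*(h + 7)*(h + 2*m)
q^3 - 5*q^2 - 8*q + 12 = (q - 6)*(q - 1)*(q + 2)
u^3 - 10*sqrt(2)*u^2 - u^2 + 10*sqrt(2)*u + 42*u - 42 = (u - 1)*(u - 7*sqrt(2))*(u - 3*sqrt(2))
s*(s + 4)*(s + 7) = s^3 + 11*s^2 + 28*s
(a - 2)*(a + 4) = a^2 + 2*a - 8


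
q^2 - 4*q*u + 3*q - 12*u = (q + 3)*(q - 4*u)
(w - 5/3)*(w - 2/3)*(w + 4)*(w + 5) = w^4 + 20*w^3/3 + w^2/9 - 110*w/3 + 200/9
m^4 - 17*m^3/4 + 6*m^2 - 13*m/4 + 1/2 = (m - 2)*(m - 1)^2*(m - 1/4)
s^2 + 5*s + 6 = (s + 2)*(s + 3)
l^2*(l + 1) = l^3 + l^2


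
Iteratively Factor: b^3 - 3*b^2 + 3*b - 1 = (b - 1)*(b^2 - 2*b + 1) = (b - 1)^2*(b - 1)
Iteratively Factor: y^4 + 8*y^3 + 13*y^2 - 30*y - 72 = (y + 4)*(y^3 + 4*y^2 - 3*y - 18) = (y + 3)*(y + 4)*(y^2 + y - 6) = (y - 2)*(y + 3)*(y + 4)*(y + 3)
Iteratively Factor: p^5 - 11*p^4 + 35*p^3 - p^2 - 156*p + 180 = (p + 2)*(p^4 - 13*p^3 + 61*p^2 - 123*p + 90) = (p - 2)*(p + 2)*(p^3 - 11*p^2 + 39*p - 45) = (p - 3)*(p - 2)*(p + 2)*(p^2 - 8*p + 15) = (p - 3)^2*(p - 2)*(p + 2)*(p - 5)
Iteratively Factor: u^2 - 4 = (u + 2)*(u - 2)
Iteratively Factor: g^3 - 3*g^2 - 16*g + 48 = (g + 4)*(g^2 - 7*g + 12) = (g - 4)*(g + 4)*(g - 3)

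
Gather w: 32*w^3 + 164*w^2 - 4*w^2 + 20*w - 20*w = 32*w^3 + 160*w^2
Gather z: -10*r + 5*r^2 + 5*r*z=5*r^2 + 5*r*z - 10*r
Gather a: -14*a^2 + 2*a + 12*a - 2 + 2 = -14*a^2 + 14*a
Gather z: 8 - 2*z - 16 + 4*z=2*z - 8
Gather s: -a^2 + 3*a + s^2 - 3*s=-a^2 + 3*a + s^2 - 3*s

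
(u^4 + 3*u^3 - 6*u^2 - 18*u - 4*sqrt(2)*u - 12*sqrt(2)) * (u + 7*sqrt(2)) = u^5 + 3*u^4 + 7*sqrt(2)*u^4 - 6*u^3 + 21*sqrt(2)*u^3 - 46*sqrt(2)*u^2 - 18*u^2 - 138*sqrt(2)*u - 56*u - 168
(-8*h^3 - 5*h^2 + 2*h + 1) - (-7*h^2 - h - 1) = -8*h^3 + 2*h^2 + 3*h + 2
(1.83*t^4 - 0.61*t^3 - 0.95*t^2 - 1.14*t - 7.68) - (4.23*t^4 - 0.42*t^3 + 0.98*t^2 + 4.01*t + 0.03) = -2.4*t^4 - 0.19*t^3 - 1.93*t^2 - 5.15*t - 7.71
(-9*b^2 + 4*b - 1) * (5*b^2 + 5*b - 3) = -45*b^4 - 25*b^3 + 42*b^2 - 17*b + 3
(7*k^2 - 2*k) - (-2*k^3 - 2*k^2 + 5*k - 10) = 2*k^3 + 9*k^2 - 7*k + 10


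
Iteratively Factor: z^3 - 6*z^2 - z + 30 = (z - 5)*(z^2 - z - 6) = (z - 5)*(z + 2)*(z - 3)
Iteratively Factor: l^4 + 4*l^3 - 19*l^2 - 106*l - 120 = (l + 2)*(l^3 + 2*l^2 - 23*l - 60) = (l + 2)*(l + 3)*(l^2 - l - 20) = (l + 2)*(l + 3)*(l + 4)*(l - 5)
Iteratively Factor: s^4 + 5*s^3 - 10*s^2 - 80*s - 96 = (s + 3)*(s^3 + 2*s^2 - 16*s - 32) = (s - 4)*(s + 3)*(s^2 + 6*s + 8) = (s - 4)*(s + 3)*(s + 4)*(s + 2)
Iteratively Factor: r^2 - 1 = (r - 1)*(r + 1)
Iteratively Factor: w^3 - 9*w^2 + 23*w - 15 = (w - 3)*(w^2 - 6*w + 5) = (w - 5)*(w - 3)*(w - 1)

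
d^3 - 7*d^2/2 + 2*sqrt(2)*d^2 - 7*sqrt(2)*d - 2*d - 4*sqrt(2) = (d - 4)*(d + 1/2)*(d + 2*sqrt(2))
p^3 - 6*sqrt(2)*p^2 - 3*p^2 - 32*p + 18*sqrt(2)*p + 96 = (p - 3)*(p - 8*sqrt(2))*(p + 2*sqrt(2))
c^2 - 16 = (c - 4)*(c + 4)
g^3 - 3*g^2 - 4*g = g*(g - 4)*(g + 1)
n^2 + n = n*(n + 1)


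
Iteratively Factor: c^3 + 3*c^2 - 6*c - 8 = (c + 1)*(c^2 + 2*c - 8) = (c + 1)*(c + 4)*(c - 2)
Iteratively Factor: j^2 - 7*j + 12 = (j - 3)*(j - 4)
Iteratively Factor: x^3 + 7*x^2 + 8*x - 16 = (x + 4)*(x^2 + 3*x - 4) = (x - 1)*(x + 4)*(x + 4)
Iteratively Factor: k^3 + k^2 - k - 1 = (k - 1)*(k^2 + 2*k + 1) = (k - 1)*(k + 1)*(k + 1)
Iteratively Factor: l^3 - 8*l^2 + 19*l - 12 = (l - 3)*(l^2 - 5*l + 4) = (l - 4)*(l - 3)*(l - 1)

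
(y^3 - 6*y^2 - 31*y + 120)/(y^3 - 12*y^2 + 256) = (y^2 + 2*y - 15)/(y^2 - 4*y - 32)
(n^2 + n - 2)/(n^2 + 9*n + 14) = (n - 1)/(n + 7)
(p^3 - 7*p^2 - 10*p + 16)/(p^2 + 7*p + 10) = (p^2 - 9*p + 8)/(p + 5)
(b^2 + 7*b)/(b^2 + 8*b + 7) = b/(b + 1)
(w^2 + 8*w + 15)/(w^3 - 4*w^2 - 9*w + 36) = (w + 5)/(w^2 - 7*w + 12)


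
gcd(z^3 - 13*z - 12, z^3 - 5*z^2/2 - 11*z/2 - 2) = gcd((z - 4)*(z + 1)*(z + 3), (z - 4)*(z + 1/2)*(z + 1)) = z^2 - 3*z - 4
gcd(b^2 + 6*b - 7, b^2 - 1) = b - 1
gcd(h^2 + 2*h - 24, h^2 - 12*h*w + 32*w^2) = 1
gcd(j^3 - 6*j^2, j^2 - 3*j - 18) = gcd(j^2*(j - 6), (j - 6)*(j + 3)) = j - 6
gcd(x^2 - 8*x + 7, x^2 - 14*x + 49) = x - 7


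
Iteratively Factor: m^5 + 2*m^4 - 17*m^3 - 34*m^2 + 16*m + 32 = (m + 4)*(m^4 - 2*m^3 - 9*m^2 + 2*m + 8) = (m + 1)*(m + 4)*(m^3 - 3*m^2 - 6*m + 8) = (m - 1)*(m + 1)*(m + 4)*(m^2 - 2*m - 8) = (m - 1)*(m + 1)*(m + 2)*(m + 4)*(m - 4)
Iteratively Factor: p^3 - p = (p)*(p^2 - 1) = p*(p - 1)*(p + 1)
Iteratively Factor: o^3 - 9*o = (o + 3)*(o^2 - 3*o) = (o - 3)*(o + 3)*(o)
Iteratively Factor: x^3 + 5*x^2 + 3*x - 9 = (x + 3)*(x^2 + 2*x - 3) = (x + 3)^2*(x - 1)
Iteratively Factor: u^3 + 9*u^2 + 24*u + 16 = (u + 4)*(u^2 + 5*u + 4) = (u + 4)^2*(u + 1)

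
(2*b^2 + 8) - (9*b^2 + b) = -7*b^2 - b + 8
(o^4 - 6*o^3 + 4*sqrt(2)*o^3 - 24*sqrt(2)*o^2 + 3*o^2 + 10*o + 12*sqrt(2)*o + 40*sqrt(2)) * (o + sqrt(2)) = o^5 - 6*o^4 + 5*sqrt(2)*o^4 - 30*sqrt(2)*o^3 + 11*o^3 - 38*o^2 + 15*sqrt(2)*o^2 + 24*o + 50*sqrt(2)*o + 80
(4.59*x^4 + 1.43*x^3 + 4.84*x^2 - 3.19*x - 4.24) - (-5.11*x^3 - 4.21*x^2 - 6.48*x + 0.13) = 4.59*x^4 + 6.54*x^3 + 9.05*x^2 + 3.29*x - 4.37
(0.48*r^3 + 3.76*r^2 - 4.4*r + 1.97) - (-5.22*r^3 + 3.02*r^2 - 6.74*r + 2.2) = 5.7*r^3 + 0.74*r^2 + 2.34*r - 0.23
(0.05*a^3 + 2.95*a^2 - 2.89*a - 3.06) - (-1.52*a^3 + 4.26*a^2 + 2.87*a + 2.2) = 1.57*a^3 - 1.31*a^2 - 5.76*a - 5.26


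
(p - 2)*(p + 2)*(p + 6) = p^3 + 6*p^2 - 4*p - 24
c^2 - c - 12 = (c - 4)*(c + 3)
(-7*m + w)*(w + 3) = -7*m*w - 21*m + w^2 + 3*w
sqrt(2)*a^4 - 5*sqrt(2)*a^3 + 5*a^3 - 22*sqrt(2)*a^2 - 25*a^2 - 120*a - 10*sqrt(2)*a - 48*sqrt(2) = (a - 8)*(a + 3)*(a + 2*sqrt(2))*(sqrt(2)*a + 1)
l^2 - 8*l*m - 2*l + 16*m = (l - 2)*(l - 8*m)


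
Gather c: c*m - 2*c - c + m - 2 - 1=c*(m - 3) + m - 3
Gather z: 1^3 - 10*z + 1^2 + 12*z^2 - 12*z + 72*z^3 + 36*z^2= 72*z^3 + 48*z^2 - 22*z + 2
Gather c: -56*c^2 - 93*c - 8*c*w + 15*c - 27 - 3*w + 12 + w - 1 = -56*c^2 + c*(-8*w - 78) - 2*w - 16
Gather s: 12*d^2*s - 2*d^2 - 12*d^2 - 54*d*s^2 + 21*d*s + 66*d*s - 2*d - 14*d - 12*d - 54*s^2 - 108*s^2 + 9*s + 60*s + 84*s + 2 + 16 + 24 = -14*d^2 - 28*d + s^2*(-54*d - 162) + s*(12*d^2 + 87*d + 153) + 42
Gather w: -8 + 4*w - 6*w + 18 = 10 - 2*w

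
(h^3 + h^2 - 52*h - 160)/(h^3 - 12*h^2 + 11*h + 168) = (h^2 + 9*h + 20)/(h^2 - 4*h - 21)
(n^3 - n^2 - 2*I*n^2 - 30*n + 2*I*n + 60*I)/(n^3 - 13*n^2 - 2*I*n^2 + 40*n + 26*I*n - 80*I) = (n^2 - n - 30)/(n^2 - 13*n + 40)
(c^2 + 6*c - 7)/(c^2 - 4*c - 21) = (-c^2 - 6*c + 7)/(-c^2 + 4*c + 21)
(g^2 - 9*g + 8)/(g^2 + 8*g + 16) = (g^2 - 9*g + 8)/(g^2 + 8*g + 16)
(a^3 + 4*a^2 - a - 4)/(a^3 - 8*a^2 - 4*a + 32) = (a^3 + 4*a^2 - a - 4)/(a^3 - 8*a^2 - 4*a + 32)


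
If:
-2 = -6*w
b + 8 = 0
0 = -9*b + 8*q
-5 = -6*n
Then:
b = -8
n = 5/6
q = -9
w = 1/3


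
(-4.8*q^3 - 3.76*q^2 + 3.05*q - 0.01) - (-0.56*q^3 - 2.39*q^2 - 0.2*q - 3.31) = -4.24*q^3 - 1.37*q^2 + 3.25*q + 3.3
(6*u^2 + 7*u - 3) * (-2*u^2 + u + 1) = -12*u^4 - 8*u^3 + 19*u^2 + 4*u - 3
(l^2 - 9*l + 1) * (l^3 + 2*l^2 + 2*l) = l^5 - 7*l^4 - 15*l^3 - 16*l^2 + 2*l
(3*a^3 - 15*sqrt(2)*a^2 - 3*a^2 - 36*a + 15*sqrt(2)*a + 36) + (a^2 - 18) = 3*a^3 - 15*sqrt(2)*a^2 - 2*a^2 - 36*a + 15*sqrt(2)*a + 18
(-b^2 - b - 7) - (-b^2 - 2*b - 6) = b - 1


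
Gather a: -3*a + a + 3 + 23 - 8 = 18 - 2*a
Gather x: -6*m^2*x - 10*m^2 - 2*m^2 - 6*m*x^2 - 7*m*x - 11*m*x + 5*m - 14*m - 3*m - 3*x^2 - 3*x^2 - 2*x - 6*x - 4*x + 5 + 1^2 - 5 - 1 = -12*m^2 - 12*m + x^2*(-6*m - 6) + x*(-6*m^2 - 18*m - 12)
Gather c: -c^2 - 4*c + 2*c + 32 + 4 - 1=-c^2 - 2*c + 35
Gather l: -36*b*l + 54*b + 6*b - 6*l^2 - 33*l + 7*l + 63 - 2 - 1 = 60*b - 6*l^2 + l*(-36*b - 26) + 60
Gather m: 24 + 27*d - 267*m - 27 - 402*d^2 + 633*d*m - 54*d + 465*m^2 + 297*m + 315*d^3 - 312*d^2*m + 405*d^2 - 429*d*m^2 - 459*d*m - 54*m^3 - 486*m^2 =315*d^3 + 3*d^2 - 27*d - 54*m^3 + m^2*(-429*d - 21) + m*(-312*d^2 + 174*d + 30) - 3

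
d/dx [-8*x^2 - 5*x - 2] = -16*x - 5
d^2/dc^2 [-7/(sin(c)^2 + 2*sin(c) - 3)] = (-42*sin(c) + 28*cos(c)^2 - 126)*cos(c)^2/(sin(c)^2 + 2*sin(c) - 3)^3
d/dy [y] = 1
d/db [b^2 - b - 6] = 2*b - 1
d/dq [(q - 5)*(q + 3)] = 2*q - 2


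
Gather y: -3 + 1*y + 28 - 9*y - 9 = 16 - 8*y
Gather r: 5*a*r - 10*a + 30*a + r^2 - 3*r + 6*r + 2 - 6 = 20*a + r^2 + r*(5*a + 3) - 4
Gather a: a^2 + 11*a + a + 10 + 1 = a^2 + 12*a + 11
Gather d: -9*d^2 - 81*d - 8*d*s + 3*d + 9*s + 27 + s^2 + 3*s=-9*d^2 + d*(-8*s - 78) + s^2 + 12*s + 27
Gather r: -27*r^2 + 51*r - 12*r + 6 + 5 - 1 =-27*r^2 + 39*r + 10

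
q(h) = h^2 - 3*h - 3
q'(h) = 2*h - 3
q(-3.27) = 17.50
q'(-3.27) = -9.54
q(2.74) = -3.71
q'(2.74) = 2.48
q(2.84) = -3.45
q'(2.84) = 2.68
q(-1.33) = 2.76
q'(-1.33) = -5.66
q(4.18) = 1.93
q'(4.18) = 5.36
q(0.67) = -4.56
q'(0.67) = -1.66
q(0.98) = -4.98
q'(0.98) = -1.04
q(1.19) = -5.15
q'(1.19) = -0.62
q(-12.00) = 177.00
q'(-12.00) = -27.00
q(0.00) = -3.00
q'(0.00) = -3.00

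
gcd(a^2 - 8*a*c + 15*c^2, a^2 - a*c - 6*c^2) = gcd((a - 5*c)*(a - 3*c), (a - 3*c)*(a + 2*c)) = a - 3*c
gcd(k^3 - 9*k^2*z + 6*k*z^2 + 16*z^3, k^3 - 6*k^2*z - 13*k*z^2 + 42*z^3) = -k + 2*z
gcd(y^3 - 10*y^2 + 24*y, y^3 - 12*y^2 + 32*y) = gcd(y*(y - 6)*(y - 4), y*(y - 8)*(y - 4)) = y^2 - 4*y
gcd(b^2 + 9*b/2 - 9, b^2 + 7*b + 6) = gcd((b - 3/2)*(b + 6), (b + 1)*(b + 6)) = b + 6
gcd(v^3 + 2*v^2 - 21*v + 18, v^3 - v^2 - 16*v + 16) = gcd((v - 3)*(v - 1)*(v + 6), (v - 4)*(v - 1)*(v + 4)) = v - 1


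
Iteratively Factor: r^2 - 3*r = (r)*(r - 3)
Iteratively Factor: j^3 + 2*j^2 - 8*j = (j - 2)*(j^2 + 4*j) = (j - 2)*(j + 4)*(j)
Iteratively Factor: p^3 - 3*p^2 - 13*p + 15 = (p - 1)*(p^2 - 2*p - 15) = (p - 1)*(p + 3)*(p - 5)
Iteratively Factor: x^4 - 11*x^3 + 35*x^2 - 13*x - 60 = (x - 3)*(x^3 - 8*x^2 + 11*x + 20) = (x - 5)*(x - 3)*(x^2 - 3*x - 4) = (x - 5)*(x - 3)*(x + 1)*(x - 4)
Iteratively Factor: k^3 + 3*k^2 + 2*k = (k + 1)*(k^2 + 2*k) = k*(k + 1)*(k + 2)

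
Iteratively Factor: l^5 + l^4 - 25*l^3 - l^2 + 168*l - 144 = (l - 3)*(l^4 + 4*l^3 - 13*l^2 - 40*l + 48) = (l - 3)*(l + 4)*(l^3 - 13*l + 12) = (l - 3)*(l + 4)^2*(l^2 - 4*l + 3) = (l - 3)*(l - 1)*(l + 4)^2*(l - 3)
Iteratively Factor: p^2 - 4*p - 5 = (p - 5)*(p + 1)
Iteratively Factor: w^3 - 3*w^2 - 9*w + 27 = (w - 3)*(w^2 - 9) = (w - 3)*(w + 3)*(w - 3)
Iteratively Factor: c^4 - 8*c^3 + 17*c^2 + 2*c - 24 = (c - 4)*(c^3 - 4*c^2 + c + 6) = (c - 4)*(c - 3)*(c^2 - c - 2) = (c - 4)*(c - 3)*(c + 1)*(c - 2)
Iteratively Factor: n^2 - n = (n - 1)*(n)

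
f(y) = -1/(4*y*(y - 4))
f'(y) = 1/(4*y*(y - 4)^2) + 1/(4*y^2*(y - 4))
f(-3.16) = -0.01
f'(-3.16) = -0.01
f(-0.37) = -0.15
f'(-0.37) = -0.45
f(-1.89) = -0.02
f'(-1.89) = -0.02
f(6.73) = -0.01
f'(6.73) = 0.01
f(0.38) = 0.18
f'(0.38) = -0.43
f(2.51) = 0.07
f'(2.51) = 0.02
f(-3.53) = -0.01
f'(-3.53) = -0.00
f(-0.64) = -0.08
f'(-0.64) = -0.15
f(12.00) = 0.00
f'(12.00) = 0.00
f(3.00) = 0.08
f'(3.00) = 0.06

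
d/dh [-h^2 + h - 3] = 1 - 2*h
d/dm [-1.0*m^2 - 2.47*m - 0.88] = -2.0*m - 2.47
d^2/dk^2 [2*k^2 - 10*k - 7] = 4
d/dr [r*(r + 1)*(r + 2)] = 3*r^2 + 6*r + 2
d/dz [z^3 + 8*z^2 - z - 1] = 3*z^2 + 16*z - 1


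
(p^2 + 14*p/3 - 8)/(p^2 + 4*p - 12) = (p - 4/3)/(p - 2)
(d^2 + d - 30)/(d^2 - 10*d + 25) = (d + 6)/(d - 5)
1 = 1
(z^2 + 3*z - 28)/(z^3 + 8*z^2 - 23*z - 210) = (z - 4)/(z^2 + z - 30)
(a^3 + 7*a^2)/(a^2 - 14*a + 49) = a^2*(a + 7)/(a^2 - 14*a + 49)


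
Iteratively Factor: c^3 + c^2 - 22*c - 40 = (c - 5)*(c^2 + 6*c + 8) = (c - 5)*(c + 2)*(c + 4)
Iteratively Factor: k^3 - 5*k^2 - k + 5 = (k - 5)*(k^2 - 1) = (k - 5)*(k - 1)*(k + 1)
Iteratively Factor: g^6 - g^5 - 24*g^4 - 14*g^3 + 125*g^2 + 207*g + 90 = (g + 1)*(g^5 - 2*g^4 - 22*g^3 + 8*g^2 + 117*g + 90) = (g - 3)*(g + 1)*(g^4 + g^3 - 19*g^2 - 49*g - 30) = (g - 3)*(g + 1)*(g + 2)*(g^3 - g^2 - 17*g - 15) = (g - 3)*(g + 1)^2*(g + 2)*(g^2 - 2*g - 15) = (g - 3)*(g + 1)^2*(g + 2)*(g + 3)*(g - 5)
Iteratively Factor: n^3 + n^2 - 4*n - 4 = (n + 2)*(n^2 - n - 2) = (n + 1)*(n + 2)*(n - 2)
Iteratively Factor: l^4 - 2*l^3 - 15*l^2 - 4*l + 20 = (l + 2)*(l^3 - 4*l^2 - 7*l + 10) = (l - 1)*(l + 2)*(l^2 - 3*l - 10) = (l - 5)*(l - 1)*(l + 2)*(l + 2)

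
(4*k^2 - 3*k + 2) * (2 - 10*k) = -40*k^3 + 38*k^2 - 26*k + 4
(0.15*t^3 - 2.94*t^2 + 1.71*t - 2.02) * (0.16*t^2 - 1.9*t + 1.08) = 0.024*t^5 - 0.7554*t^4 + 6.0216*t^3 - 6.7474*t^2 + 5.6848*t - 2.1816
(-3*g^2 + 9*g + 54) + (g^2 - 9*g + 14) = 68 - 2*g^2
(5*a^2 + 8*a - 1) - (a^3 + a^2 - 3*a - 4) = -a^3 + 4*a^2 + 11*a + 3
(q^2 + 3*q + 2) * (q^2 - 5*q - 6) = q^4 - 2*q^3 - 19*q^2 - 28*q - 12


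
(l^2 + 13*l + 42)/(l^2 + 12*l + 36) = (l + 7)/(l + 6)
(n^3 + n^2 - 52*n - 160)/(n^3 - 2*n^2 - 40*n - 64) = (n + 5)/(n + 2)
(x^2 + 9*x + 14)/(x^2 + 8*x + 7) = (x + 2)/(x + 1)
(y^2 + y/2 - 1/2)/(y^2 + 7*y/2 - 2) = (y + 1)/(y + 4)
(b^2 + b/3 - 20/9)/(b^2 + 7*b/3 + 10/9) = (3*b - 4)/(3*b + 2)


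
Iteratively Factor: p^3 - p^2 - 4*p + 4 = (p - 1)*(p^2 - 4) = (p - 2)*(p - 1)*(p + 2)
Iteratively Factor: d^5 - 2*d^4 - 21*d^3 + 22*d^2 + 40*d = (d - 5)*(d^4 + 3*d^3 - 6*d^2 - 8*d) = (d - 5)*(d + 1)*(d^3 + 2*d^2 - 8*d) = (d - 5)*(d - 2)*(d + 1)*(d^2 + 4*d) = (d - 5)*(d - 2)*(d + 1)*(d + 4)*(d)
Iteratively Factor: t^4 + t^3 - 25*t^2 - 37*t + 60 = (t + 3)*(t^3 - 2*t^2 - 19*t + 20) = (t - 5)*(t + 3)*(t^2 + 3*t - 4) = (t - 5)*(t - 1)*(t + 3)*(t + 4)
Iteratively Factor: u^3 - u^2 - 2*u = (u - 2)*(u^2 + u) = (u - 2)*(u + 1)*(u)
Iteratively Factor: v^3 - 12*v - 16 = (v + 2)*(v^2 - 2*v - 8) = (v + 2)^2*(v - 4)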